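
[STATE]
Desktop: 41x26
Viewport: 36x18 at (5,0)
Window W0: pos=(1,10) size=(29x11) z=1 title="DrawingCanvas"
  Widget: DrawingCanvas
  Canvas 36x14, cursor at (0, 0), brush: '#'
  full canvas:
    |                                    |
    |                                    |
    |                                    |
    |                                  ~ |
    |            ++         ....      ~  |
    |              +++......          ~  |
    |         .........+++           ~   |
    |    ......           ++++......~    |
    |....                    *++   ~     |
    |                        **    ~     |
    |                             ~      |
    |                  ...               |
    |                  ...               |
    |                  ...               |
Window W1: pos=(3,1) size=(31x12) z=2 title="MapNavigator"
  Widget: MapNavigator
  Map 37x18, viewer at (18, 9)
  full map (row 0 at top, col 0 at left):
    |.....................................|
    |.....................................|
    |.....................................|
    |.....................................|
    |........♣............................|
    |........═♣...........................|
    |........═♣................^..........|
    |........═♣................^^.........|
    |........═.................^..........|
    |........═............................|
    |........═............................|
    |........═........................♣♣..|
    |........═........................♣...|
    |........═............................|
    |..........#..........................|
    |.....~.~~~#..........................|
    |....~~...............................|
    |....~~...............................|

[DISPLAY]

                                    
━━━━━━━━━━━━━━━━━━━━━━━━━━━━┓       
MapNavigator                ┃       
────────────────────────────┨       
...═♣.......................┃       
...═♣................^......┃       
...═♣................^^.....┃       
...═.................^......┃       
...═.........@..............┃       
...═........................┃       
...═........................┃       
...═........................┃       
━━━━━━━━━━━━━━━━━━━━━━━━━━━━┛       
                        ┃           
                        ┃           
                        ┃           
                        ┃           
         ++         ....┃           


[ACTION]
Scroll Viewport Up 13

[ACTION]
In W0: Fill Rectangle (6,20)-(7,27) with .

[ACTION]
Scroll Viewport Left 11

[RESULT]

                                    
   ┏━━━━━━━━━━━━━━━━━━━━━━━━━━━━━┓  
   ┃ MapNavigator                ┃  
   ┠─────────────────────────────┨  
   ┃....═♣.......................┃  
   ┃....═♣................^......┃  
   ┃....═♣................^^.....┃  
   ┃....═.................^......┃  
   ┃....═.........@..............┃  
   ┃....═........................┃  
 ┏━┃....═........................┃  
 ┃ ┃....═........................┃  
 ┠─┗━━━━━━━━━━━━━━━━━━━━━━━━━━━━━┛  
 ┃+                          ┃      
 ┃                           ┃      
 ┃                           ┃      
 ┃                           ┃      
 ┃            ++         ....┃      


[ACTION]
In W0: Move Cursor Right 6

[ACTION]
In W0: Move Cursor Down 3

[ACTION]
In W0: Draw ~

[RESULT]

                                    
   ┏━━━━━━━━━━━━━━━━━━━━━━━━━━━━━┓  
   ┃ MapNavigator                ┃  
   ┠─────────────────────────────┨  
   ┃....═♣.......................┃  
   ┃....═♣................^......┃  
   ┃....═♣................^^.....┃  
   ┃....═.................^......┃  
   ┃....═.........@..............┃  
   ┃....═........................┃  
 ┏━┃....═........................┃  
 ┃ ┃....═........................┃  
 ┠─┗━━━━━━━━━━━━━━━━━━━━━━━━━━━━━┛  
 ┃                           ┃      
 ┃                           ┃      
 ┃                           ┃      
 ┃      ~                    ┃      
 ┃            ++         ....┃      


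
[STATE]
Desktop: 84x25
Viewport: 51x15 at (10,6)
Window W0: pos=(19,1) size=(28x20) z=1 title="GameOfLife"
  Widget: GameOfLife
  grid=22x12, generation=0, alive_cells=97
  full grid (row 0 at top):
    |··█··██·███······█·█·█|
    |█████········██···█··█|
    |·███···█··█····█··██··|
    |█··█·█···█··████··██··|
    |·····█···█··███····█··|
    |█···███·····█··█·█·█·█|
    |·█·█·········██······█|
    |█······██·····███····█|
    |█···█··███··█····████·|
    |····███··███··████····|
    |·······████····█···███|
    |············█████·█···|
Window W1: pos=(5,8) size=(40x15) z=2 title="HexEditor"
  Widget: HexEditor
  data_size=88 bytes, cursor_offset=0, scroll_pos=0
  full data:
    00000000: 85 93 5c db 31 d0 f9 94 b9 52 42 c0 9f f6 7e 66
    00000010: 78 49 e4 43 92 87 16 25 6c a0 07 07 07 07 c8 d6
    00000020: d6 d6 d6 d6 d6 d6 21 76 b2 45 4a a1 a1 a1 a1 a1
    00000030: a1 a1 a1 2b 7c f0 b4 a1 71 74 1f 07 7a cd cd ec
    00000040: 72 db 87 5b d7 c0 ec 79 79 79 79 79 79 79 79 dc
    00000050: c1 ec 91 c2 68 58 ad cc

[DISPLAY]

         ┃█████········██···█··█    ┃              
         ┃·███···█··█····█··██··    ┃              
━━━━━━━━━━━━━━━━━━━━━━━━━━━━━━━━━━┓ ┃              
Editor                            ┃ ┃              
──────────────────────────────────┨ ┃              
0000  85 93 5c db 31 d0 f9 94  b9 ┃ ┃              
0010  78 49 e4 43 92 87 16 25  6c ┃ ┃              
0020  d6 d6 d6 d6 d6 d6 21 76  b2 ┃ ┃              
0030  a1 a1 a1 2b 7c f0 b4 a1  71 ┃ ┃              
0040  72 db 87 5b d7 c0 ec 79  79 ┃ ┃              
0050  c1 ec 91 c2 68 58 ad cc     ┃ ┃              
                                  ┃ ┃              
                                  ┃ ┃              
                                  ┃ ┃              
                                  ┃━┛              


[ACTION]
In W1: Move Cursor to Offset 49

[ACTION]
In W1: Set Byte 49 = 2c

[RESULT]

         ┃█████········██···█··█    ┃              
         ┃·███···█··█····█··██··    ┃              
━━━━━━━━━━━━━━━━━━━━━━━━━━━━━━━━━━┓ ┃              
Editor                            ┃ ┃              
──────────────────────────────────┨ ┃              
0000  85 93 5c db 31 d0 f9 94  b9 ┃ ┃              
0010  78 49 e4 43 92 87 16 25  6c ┃ ┃              
0020  d6 d6 d6 d6 d6 d6 21 76  b2 ┃ ┃              
0030  a1 2C a1 2b 7c f0 b4 a1  71 ┃ ┃              
0040  72 db 87 5b d7 c0 ec 79  79 ┃ ┃              
0050  c1 ec 91 c2 68 58 ad cc     ┃ ┃              
                                  ┃ ┃              
                                  ┃ ┃              
                                  ┃ ┃              
                                  ┃━┛              


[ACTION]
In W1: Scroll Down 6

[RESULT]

         ┃█████········██···█··█    ┃              
         ┃·███···█··█····█··██··    ┃              
━━━━━━━━━━━━━━━━━━━━━━━━━━━━━━━━━━┓ ┃              
Editor                            ┃ ┃              
──────────────────────────────────┨ ┃              
0050  c1 ec 91 c2 68 58 ad cc     ┃ ┃              
                                  ┃ ┃              
                                  ┃ ┃              
                                  ┃ ┃              
                                  ┃ ┃              
                                  ┃ ┃              
                                  ┃ ┃              
                                  ┃ ┃              
                                  ┃ ┃              
                                  ┃━┛              


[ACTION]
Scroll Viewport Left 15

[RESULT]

                   ┃█████········██···█··█    ┃    
                   ┃·███···█··█····█··██··    ┃    
     ┏━━━━━━━━━━━━━━━━━━━━━━━━━━━━━━━━━━━━━━┓ ┃    
     ┃ HexEditor                            ┃ ┃    
     ┠──────────────────────────────────────┨ ┃    
     ┃00000050  c1 ec 91 c2 68 58 ad cc     ┃ ┃    
     ┃                                      ┃ ┃    
     ┃                                      ┃ ┃    
     ┃                                      ┃ ┃    
     ┃                                      ┃ ┃    
     ┃                                      ┃ ┃    
     ┃                                      ┃ ┃    
     ┃                                      ┃ ┃    
     ┃                                      ┃ ┃    
     ┃                                      ┃━┛    


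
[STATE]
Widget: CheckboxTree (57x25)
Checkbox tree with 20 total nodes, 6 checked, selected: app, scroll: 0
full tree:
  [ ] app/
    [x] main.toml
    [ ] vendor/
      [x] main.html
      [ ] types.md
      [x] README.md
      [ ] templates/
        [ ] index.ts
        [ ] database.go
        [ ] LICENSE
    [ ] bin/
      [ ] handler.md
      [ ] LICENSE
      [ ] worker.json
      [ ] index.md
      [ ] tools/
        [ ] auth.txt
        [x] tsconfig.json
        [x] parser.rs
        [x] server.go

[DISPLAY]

>[-] app/                                                
   [x] main.toml                                         
   [-] vendor/                                           
     [x] main.html                                       
     [ ] types.md                                        
     [x] README.md                                       
     [ ] templates/                                      
       [ ] index.ts                                      
       [ ] database.go                                   
       [ ] LICENSE                                       
   [-] bin/                                              
     [ ] handler.md                                      
     [ ] LICENSE                                         
     [ ] worker.json                                     
     [ ] index.md                                        
     [-] tools/                                          
       [ ] auth.txt                                      
       [x] tsconfig.json                                 
       [x] parser.rs                                     
       [x] server.go                                     
                                                         
                                                         
                                                         
                                                         
                                                         


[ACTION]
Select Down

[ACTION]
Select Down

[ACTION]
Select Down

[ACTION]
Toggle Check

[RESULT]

 [-] app/                                                
   [x] main.toml                                         
   [-] vendor/                                           
>    [ ] main.html                                       
     [ ] types.md                                        
     [x] README.md                                       
     [ ] templates/                                      
       [ ] index.ts                                      
       [ ] database.go                                   
       [ ] LICENSE                                       
   [-] bin/                                              
     [ ] handler.md                                      
     [ ] LICENSE                                         
     [ ] worker.json                                     
     [ ] index.md                                        
     [-] tools/                                          
       [ ] auth.txt                                      
       [x] tsconfig.json                                 
       [x] parser.rs                                     
       [x] server.go                                     
                                                         
                                                         
                                                         
                                                         
                                                         


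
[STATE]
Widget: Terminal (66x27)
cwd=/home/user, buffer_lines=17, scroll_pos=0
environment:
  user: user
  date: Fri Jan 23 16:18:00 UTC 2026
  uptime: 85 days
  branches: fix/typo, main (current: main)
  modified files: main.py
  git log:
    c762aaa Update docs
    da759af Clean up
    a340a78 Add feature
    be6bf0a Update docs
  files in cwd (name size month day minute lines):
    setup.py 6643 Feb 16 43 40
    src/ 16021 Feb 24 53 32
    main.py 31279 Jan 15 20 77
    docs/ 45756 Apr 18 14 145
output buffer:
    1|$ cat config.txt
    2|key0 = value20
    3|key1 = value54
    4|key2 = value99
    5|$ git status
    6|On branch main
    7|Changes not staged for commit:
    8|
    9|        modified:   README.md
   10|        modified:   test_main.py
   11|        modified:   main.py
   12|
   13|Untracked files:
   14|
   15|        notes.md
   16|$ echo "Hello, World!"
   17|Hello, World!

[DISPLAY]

$ cat config.txt                                                  
key0 = value20                                                    
key1 = value54                                                    
key2 = value99                                                    
$ git status                                                      
On branch main                                                    
Changes not staged for commit:                                    
                                                                  
        modified:   README.md                                     
        modified:   test_main.py                                  
        modified:   main.py                                       
                                                                  
Untracked files:                                                  
                                                                  
        notes.md                                                  
$ echo "Hello, World!"                                            
Hello, World!                                                     
$ █                                                               
                                                                  
                                                                  
                                                                  
                                                                  
                                                                  
                                                                  
                                                                  
                                                                  
                                                                  


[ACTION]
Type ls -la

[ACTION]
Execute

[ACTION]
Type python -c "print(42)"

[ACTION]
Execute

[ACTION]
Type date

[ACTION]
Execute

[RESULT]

$ cat config.txt                                                  
key0 = value20                                                    
key1 = value54                                                    
key2 = value99                                                    
$ git status                                                      
On branch main                                                    
Changes not staged for commit:                                    
                                                                  
        modified:   README.md                                     
        modified:   test_main.py                                  
        modified:   main.py                                       
                                                                  
Untracked files:                                                  
                                                                  
        notes.md                                                  
$ echo "Hello, World!"                                            
Hello, World!                                                     
$ ls -la                                                          
-rw-r--r--  1 user group     6643 Feb 16 10:43 setup.py           
drwxr-xr-x  1 user group    16021 Feb 24 10:53 src/               
-rw-r--r--  1 user group    31279 Jan 15 10:20 main.py            
drwxr-xr-x  1 user group    45756 Apr 18 10:14 docs/              
$ python -c "print(42)"                                           
42                                                                
$ date                                                            
Fri Jan 23 16:18:00 UTC 2026                                      
$ █                                                               


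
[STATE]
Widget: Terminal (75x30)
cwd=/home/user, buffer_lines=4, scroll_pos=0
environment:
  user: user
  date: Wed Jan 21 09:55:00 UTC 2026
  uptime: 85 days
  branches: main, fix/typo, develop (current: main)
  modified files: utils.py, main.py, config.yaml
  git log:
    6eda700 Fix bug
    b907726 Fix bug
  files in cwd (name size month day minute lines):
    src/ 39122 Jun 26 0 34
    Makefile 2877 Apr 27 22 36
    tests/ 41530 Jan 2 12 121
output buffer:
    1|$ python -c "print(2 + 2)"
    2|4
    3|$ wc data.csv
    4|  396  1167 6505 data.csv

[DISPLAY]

$ python -c "print(2 + 2)"                                                 
4                                                                          
$ wc data.csv                                                              
  396  1167 6505 data.csv                                                  
$ █                                                                        
                                                                           
                                                                           
                                                                           
                                                                           
                                                                           
                                                                           
                                                                           
                                                                           
                                                                           
                                                                           
                                                                           
                                                                           
                                                                           
                                                                           
                                                                           
                                                                           
                                                                           
                                                                           
                                                                           
                                                                           
                                                                           
                                                                           
                                                                           
                                                                           
                                                                           


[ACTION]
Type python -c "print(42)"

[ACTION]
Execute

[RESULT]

$ python -c "print(2 + 2)"                                                 
4                                                                          
$ wc data.csv                                                              
  396  1167 6505 data.csv                                                  
$ python -c "print(42)"                                                    
42                                                                         
$ █                                                                        
                                                                           
                                                                           
                                                                           
                                                                           
                                                                           
                                                                           
                                                                           
                                                                           
                                                                           
                                                                           
                                                                           
                                                                           
                                                                           
                                                                           
                                                                           
                                                                           
                                                                           
                                                                           
                                                                           
                                                                           
                                                                           
                                                                           
                                                                           


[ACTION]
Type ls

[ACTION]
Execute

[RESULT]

$ python -c "print(2 + 2)"                                                 
4                                                                          
$ wc data.csv                                                              
  396  1167 6505 data.csv                                                  
$ python -c "print(42)"                                                    
42                                                                         
$ ls                                                                       
src/  Makefile  tests/                                                     
$ █                                                                        
                                                                           
                                                                           
                                                                           
                                                                           
                                                                           
                                                                           
                                                                           
                                                                           
                                                                           
                                                                           
                                                                           
                                                                           
                                                                           
                                                                           
                                                                           
                                                                           
                                                                           
                                                                           
                                                                           
                                                                           
                                                                           


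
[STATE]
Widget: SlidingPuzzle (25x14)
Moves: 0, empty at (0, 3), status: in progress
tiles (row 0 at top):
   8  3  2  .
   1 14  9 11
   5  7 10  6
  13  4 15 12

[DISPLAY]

┌────┬────┬────┬────┐    
│  8 │  3 │  2 │    │    
├────┼────┼────┼────┤    
│  1 │ 14 │  9 │ 11 │    
├────┼────┼────┼────┤    
│  5 │  7 │ 10 │  6 │    
├────┼────┼────┼────┤    
│ 13 │  4 │ 15 │ 12 │    
└────┴────┴────┴────┘    
Moves: 0                 
                         
                         
                         
                         


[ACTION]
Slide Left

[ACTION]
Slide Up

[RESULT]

┌────┬────┬────┬────┐    
│  8 │  3 │  2 │ 11 │    
├────┼────┼────┼────┤    
│  1 │ 14 │  9 │    │    
├────┼────┼────┼────┤    
│  5 │  7 │ 10 │  6 │    
├────┼────┼────┼────┤    
│ 13 │  4 │ 15 │ 12 │    
└────┴────┴────┴────┘    
Moves: 1                 
                         
                         
                         
                         


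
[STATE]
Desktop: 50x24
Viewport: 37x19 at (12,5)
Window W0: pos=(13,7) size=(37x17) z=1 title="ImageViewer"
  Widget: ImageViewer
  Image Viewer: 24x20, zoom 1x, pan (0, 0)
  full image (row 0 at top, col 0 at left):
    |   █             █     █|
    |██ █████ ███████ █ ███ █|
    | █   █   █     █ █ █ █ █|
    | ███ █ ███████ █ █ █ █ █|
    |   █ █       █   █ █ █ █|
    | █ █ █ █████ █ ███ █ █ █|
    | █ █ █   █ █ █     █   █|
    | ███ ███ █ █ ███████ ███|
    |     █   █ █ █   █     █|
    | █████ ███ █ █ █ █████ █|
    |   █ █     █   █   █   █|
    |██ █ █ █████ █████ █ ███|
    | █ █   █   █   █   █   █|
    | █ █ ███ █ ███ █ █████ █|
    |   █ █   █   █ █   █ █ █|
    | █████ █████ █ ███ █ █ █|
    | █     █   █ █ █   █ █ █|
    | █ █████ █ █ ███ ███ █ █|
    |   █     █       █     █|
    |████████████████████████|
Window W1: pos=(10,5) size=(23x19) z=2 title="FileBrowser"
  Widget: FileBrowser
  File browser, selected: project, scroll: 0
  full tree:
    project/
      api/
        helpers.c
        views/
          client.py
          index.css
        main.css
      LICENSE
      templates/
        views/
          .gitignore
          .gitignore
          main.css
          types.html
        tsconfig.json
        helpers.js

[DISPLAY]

━━━━━━━━━━━━━━━━━━━━┓                
FileBrowser         ┃                
────────────────────┨━━━━━━━━━━━━━━━━
 [-] project/       ┃                
   [+] api/         ┃────────────────
   LICENSE          ┃    █           
   [+] templates/   ┃███ █           
                    ┃█ █ █           
                    ┃█ █ █           
                    ┃█ █ █           
                    ┃█ █ █           
                    ┃█   █           
                    ┃█ ███           
                    ┃    █           
                    ┃███ █           
                    ┃█   █           
                    ┃█ ███           
                    ┃█   █           
━━━━━━━━━━━━━━━━━━━━┛━━━━━━━━━━━━━━━━


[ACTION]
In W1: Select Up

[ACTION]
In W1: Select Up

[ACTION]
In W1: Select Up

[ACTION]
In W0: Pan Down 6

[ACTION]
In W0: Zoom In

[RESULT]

━━━━━━━━━━━━━━━━━━━━┓                
FileBrowser         ┃                
────────────────────┨━━━━━━━━━━━━━━━━
 [-] project/       ┃                
   [+] api/         ┃────────────────
   LICENSE          ┃█████████  ██  █
   [+] templates/   ┃█████████  ██  █
                    ┃       ██      █
                    ┃       ██      █
                    ┃█████  ██  █████
                    ┃█████  ██  █████
                    ┃█  ██  ██       
                    ┃█  ██  ██       
                    ┃█  ██  █████████
                    ┃█  ██  █████████
                    ┃█  ██  ██      █
                    ┃█  ██  ██      █
                    ┃█  ██  ██  ██  █
━━━━━━━━━━━━━━━━━━━━┛━━━━━━━━━━━━━━━━


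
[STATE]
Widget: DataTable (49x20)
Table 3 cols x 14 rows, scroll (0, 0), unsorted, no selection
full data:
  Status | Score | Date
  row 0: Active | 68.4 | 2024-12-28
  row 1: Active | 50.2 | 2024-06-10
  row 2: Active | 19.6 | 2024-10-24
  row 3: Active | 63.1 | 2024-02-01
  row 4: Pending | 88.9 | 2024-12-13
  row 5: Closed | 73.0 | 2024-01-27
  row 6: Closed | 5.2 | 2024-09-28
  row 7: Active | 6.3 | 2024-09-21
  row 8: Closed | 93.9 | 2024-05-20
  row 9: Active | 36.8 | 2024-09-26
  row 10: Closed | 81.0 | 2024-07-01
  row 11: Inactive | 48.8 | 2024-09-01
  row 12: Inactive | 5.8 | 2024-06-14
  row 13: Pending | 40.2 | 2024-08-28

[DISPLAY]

Status  │Score│Date                              
────────┼─────┼──────────                        
Active  │68.4 │2024-12-28                        
Active  │50.2 │2024-06-10                        
Active  │19.6 │2024-10-24                        
Active  │63.1 │2024-02-01                        
Pending │88.9 │2024-12-13                        
Closed  │73.0 │2024-01-27                        
Closed  │5.2  │2024-09-28                        
Active  │6.3  │2024-09-21                        
Closed  │93.9 │2024-05-20                        
Active  │36.8 │2024-09-26                        
Closed  │81.0 │2024-07-01                        
Inactive│48.8 │2024-09-01                        
Inactive│5.8  │2024-06-14                        
Pending │40.2 │2024-08-28                        
                                                 
                                                 
                                                 
                                                 


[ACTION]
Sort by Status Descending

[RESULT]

Status ▼│Score│Date                              
────────┼─────┼──────────                        
Pending │88.9 │2024-12-13                        
Pending │40.2 │2024-08-28                        
Inactive│48.8 │2024-09-01                        
Inactive│5.8  │2024-06-14                        
Closed  │73.0 │2024-01-27                        
Closed  │5.2  │2024-09-28                        
Closed  │93.9 │2024-05-20                        
Closed  │81.0 │2024-07-01                        
Active  │68.4 │2024-12-28                        
Active  │50.2 │2024-06-10                        
Active  │19.6 │2024-10-24                        
Active  │63.1 │2024-02-01                        
Active  │6.3  │2024-09-21                        
Active  │36.8 │2024-09-26                        
                                                 
                                                 
                                                 
                                                 


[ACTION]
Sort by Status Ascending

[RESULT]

Status ▲│Score│Date                              
────────┼─────┼──────────                        
Active  │68.4 │2024-12-28                        
Active  │50.2 │2024-06-10                        
Active  │19.6 │2024-10-24                        
Active  │63.1 │2024-02-01                        
Active  │6.3  │2024-09-21                        
Active  │36.8 │2024-09-26                        
Closed  │73.0 │2024-01-27                        
Closed  │5.2  │2024-09-28                        
Closed  │93.9 │2024-05-20                        
Closed  │81.0 │2024-07-01                        
Inactive│48.8 │2024-09-01                        
Inactive│5.8  │2024-06-14                        
Pending │88.9 │2024-12-13                        
Pending │40.2 │2024-08-28                        
                                                 
                                                 
                                                 
                                                 


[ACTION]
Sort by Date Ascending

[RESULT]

Status  │Score│Date     ▲                        
────────┼─────┼──────────                        
Closed  │73.0 │2024-01-27                        
Active  │63.1 │2024-02-01                        
Closed  │93.9 │2024-05-20                        
Active  │50.2 │2024-06-10                        
Inactive│5.8  │2024-06-14                        
Closed  │81.0 │2024-07-01                        
Pending │40.2 │2024-08-28                        
Inactive│48.8 │2024-09-01                        
Active  │6.3  │2024-09-21                        
Active  │36.8 │2024-09-26                        
Closed  │5.2  │2024-09-28                        
Active  │19.6 │2024-10-24                        
Pending │88.9 │2024-12-13                        
Active  │68.4 │2024-12-28                        
                                                 
                                                 
                                                 
                                                 


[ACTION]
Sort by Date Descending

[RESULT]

Status  │Score│Date     ▼                        
────────┼─────┼──────────                        
Active  │68.4 │2024-12-28                        
Pending │88.9 │2024-12-13                        
Active  │19.6 │2024-10-24                        
Closed  │5.2  │2024-09-28                        
Active  │36.8 │2024-09-26                        
Active  │6.3  │2024-09-21                        
Inactive│48.8 │2024-09-01                        
Pending │40.2 │2024-08-28                        
Closed  │81.0 │2024-07-01                        
Inactive│5.8  │2024-06-14                        
Active  │50.2 │2024-06-10                        
Closed  │93.9 │2024-05-20                        
Active  │63.1 │2024-02-01                        
Closed  │73.0 │2024-01-27                        
                                                 
                                                 
                                                 
                                                 


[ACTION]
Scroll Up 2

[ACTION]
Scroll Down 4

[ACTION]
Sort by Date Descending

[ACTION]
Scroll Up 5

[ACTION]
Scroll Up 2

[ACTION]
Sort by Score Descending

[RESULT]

Status  │Scor▼│Date                              
────────┼─────┼──────────                        
Closed  │93.9 │2024-05-20                        
Pending │88.9 │2024-12-13                        
Closed  │81.0 │2024-07-01                        
Closed  │73.0 │2024-01-27                        
Active  │68.4 │2024-12-28                        
Active  │63.1 │2024-02-01                        
Active  │50.2 │2024-06-10                        
Inactive│48.8 │2024-09-01                        
Pending │40.2 │2024-08-28                        
Active  │36.8 │2024-09-26                        
Active  │19.6 │2024-10-24                        
Active  │6.3  │2024-09-21                        
Inactive│5.8  │2024-06-14                        
Closed  │5.2  │2024-09-28                        
                                                 
                                                 
                                                 
                                                 


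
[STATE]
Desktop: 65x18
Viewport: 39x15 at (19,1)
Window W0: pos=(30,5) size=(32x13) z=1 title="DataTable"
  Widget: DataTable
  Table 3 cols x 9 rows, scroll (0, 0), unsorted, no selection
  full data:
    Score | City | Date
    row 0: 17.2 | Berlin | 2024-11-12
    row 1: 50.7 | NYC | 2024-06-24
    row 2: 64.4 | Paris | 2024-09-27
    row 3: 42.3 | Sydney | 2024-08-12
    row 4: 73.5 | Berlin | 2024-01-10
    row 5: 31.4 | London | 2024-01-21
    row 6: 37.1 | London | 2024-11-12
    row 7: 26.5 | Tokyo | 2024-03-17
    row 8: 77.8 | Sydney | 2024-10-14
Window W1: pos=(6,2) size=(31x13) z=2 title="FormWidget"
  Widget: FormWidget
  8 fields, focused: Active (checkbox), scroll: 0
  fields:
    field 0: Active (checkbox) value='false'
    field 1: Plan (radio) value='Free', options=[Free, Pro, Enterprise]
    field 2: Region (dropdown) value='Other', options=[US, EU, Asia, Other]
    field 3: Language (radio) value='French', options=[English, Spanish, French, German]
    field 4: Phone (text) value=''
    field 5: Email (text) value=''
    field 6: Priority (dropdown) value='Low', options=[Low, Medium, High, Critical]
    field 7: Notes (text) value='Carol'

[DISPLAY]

                                       
━━━━━━━━━━━━━━━━━┓                     
                 ┃                     
─────────────────┨                     
  [ ]            ┃━━━━━━━━━━━━━━━━━━━━━
  (●) Free  ( ) P┃able                 
  [Other       ▼]┃─────────────────────
  ( ) English  ( ┃City  │Date          
  [             ]┃──────┼──────────    
  [             ]┃Berlin│2024-11-12    
  [Low         ▼]┃NYC   │2024-06-24    
  [Carol        ]┃Paris │2024-09-27    
                 ┃Sydney│2024-08-12    
━━━━━━━━━━━━━━━━━┛Berlin│2024-01-10    
           ┃31.4 │London│2024-01-21    


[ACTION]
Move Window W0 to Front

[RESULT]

                                       
━━━━━━━━━━━━━━━━━┓                     
                 ┃                     
─────────────────┨                     
  [ ]      ┏━━━━━━━━━━━━━━━━━━━━━━━━━━━
  (●) Free ┃ DataTable                 
  [Other   ┠───────────────────────────
  ( ) Engli┃Score│City  │Date          
  [        ┃─────┼──────┼──────────    
  [        ┃17.2 │Berlin│2024-11-12    
  [Low     ┃50.7 │NYC   │2024-06-24    
  [Carol   ┃64.4 │Paris │2024-09-27    
           ┃42.3 │Sydney│2024-08-12    
━━━━━━━━━━━┃73.5 │Berlin│2024-01-10    
           ┃31.4 │London│2024-01-21    


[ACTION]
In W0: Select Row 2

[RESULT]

                                       
━━━━━━━━━━━━━━━━━┓                     
                 ┃                     
─────────────────┨                     
  [ ]      ┏━━━━━━━━━━━━━━━━━━━━━━━━━━━
  (●) Free ┃ DataTable                 
  [Other   ┠───────────────────────────
  ( ) Engli┃Score│City  │Date          
  [        ┃─────┼──────┼──────────    
  [        ┃17.2 │Berlin│2024-11-12    
  [Low     ┃50.7 │NYC   │2024-06-24    
  [Carol   ┃>4.4 │Paris │2024-09-27    
           ┃42.3 │Sydney│2024-08-12    
━━━━━━━━━━━┃73.5 │Berlin│2024-01-10    
           ┃31.4 │London│2024-01-21    


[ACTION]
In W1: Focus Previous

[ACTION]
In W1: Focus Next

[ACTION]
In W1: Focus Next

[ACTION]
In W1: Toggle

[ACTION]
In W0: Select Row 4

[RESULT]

                                       
━━━━━━━━━━━━━━━━━┓                     
                 ┃                     
─────────────────┨                     
  [ ]      ┏━━━━━━━━━━━━━━━━━━━━━━━━━━━
  (●) Free ┃ DataTable                 
  [Other   ┠───────────────────────────
  ( ) Engli┃Score│City  │Date          
  [        ┃─────┼──────┼──────────    
  [        ┃17.2 │Berlin│2024-11-12    
  [Low     ┃50.7 │NYC   │2024-06-24    
  [Carol   ┃64.4 │Paris │2024-09-27    
           ┃42.3 │Sydney│2024-08-12    
━━━━━━━━━━━┃>3.5 │Berlin│2024-01-10    
           ┃31.4 │London│2024-01-21    
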